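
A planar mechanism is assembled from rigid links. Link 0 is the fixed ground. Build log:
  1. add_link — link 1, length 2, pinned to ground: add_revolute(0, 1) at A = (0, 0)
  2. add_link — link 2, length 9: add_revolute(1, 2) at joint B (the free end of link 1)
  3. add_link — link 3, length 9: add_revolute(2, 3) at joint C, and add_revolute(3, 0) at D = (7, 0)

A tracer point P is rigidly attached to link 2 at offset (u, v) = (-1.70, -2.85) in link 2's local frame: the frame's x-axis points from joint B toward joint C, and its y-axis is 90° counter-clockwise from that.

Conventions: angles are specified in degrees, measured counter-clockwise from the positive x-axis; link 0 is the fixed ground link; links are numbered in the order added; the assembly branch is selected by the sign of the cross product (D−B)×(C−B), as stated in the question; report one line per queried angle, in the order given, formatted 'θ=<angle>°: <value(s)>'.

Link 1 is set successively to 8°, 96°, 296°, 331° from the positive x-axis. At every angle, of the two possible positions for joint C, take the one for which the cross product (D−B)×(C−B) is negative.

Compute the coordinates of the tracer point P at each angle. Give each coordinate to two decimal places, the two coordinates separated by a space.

A=(0,0), D=(7.00,0)
θ=8°: B = A + 2.00·(cos8°, sin8°) = (1.9805, 0.2783)
θ=8°: |BD| = 5.0272
θ=8°: circle(B,9.00) ∩ circle(D,9.00): a=2.5136, h=8.6419
θ=8°:   candidates: C₊=(4.9688,8.7678) cross=43.444; C₋=(4.0118,-8.4894) cross=-43.444
θ=8°:   branch - wants cross < 0 → take C=(4.0118,-8.4894) (cross=-43.444)
θ=8°: ex = (C−B)/|BC| = (0.2257,-0.9742); ey = (0.9742,0.2257)
θ=8°: P = B + -1.70·ex + -2.85·ey = (-1.1796,1.2913)
θ=96°: B = A + 2.00·(cos96°, sin96°) = (-0.2091, 1.9890)
θ=96°: |BD| = 7.4784
θ=96°: circle(B,9.00) ∩ circle(D,9.00): a=3.7392, h=8.1865
θ=96°:   candidates: C₊=(5.5728,8.8861) cross=61.222; C₋=(1.2181,-6.8971) cross=-61.222
θ=96°:   branch - wants cross < 0 → take C=(1.2181,-6.8971) (cross=-61.222)
θ=96°: ex = (C−B)/|BC| = (0.1586,-0.9873); ey = (0.9873,0.1586)
θ=96°: P = B + -1.70·ex + -2.85·ey = (-3.2926,3.2156)
θ=296°: B = A + 2.00·(cos296°, sin296°) = (0.8767, -1.7976)
θ=296°: |BD| = 6.3817
θ=296°: circle(B,9.00) ∩ circle(D,9.00): a=3.1908, h=8.4154
θ=296°:   candidates: C₊=(1.5679,7.1758) cross=53.704; C₋=(6.3088,-8.9734) cross=-53.704
θ=296°:   branch - wants cross < 0 → take C=(6.3088,-8.9734) (cross=-53.704)
θ=296°: ex = (C−B)/|BC| = (0.6036,-0.7973); ey = (0.7973,0.6036)
θ=296°: P = B + -1.70·ex + -2.85·ey = (-2.4217,-2.1623)
θ=331°: B = A + 2.00·(cos331°, sin331°) = (1.7492, -0.9696)
θ=331°: |BD| = 5.3395
θ=331°: circle(B,9.00) ∩ circle(D,9.00): a=2.6698, h=8.5949
θ=331°:   candidates: C₊=(2.8139,7.9672) cross=45.893; C₋=(5.9354,-8.9368) cross=-45.893
θ=331°:   branch - wants cross < 0 → take C=(5.9354,-8.9368) (cross=-45.893)
θ=331°: ex = (C−B)/|BC| = (0.4651,-0.8852); ey = (0.8852,0.4651)
θ=331°: P = B + -1.70·ex + -2.85·ey = (-1.5644,-0.7903)

θ=8°: -1.18 1.29
θ=96°: -3.29 3.22
θ=296°: -2.42 -2.16
θ=331°: -1.56 -0.79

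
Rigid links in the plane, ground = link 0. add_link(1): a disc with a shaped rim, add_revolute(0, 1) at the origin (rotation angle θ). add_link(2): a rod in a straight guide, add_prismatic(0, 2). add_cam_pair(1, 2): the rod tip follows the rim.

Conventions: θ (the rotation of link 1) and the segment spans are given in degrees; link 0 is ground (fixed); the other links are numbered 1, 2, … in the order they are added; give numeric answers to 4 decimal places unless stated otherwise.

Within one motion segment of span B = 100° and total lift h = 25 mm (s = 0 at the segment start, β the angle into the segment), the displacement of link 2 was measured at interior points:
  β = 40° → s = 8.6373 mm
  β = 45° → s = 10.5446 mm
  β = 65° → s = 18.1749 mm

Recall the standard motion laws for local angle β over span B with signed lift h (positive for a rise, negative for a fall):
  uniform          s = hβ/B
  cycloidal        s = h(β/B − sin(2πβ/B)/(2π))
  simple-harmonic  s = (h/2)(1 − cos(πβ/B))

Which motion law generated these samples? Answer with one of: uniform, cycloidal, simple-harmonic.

candidates at β/B = r: uniform s = h·r (linear in β); cycloidal s = h·(r − sin(2πr)/(2π)); simple-harmonic s = (h/2)(1 − cos(πr))
β=40°: printed 8.6373 | uniform 10.0000, cycloidal 7.6613, simple-harmonic 8.6373
β=45°: printed 10.5446 | uniform 11.2500, cycloidal 10.0205, simple-harmonic 10.5446
β=65°: printed 18.1749 | uniform 16.2500, cycloidal 19.4690, simple-harmonic 18.1749
only one law matches every sample → simple-harmonic

simple-harmonic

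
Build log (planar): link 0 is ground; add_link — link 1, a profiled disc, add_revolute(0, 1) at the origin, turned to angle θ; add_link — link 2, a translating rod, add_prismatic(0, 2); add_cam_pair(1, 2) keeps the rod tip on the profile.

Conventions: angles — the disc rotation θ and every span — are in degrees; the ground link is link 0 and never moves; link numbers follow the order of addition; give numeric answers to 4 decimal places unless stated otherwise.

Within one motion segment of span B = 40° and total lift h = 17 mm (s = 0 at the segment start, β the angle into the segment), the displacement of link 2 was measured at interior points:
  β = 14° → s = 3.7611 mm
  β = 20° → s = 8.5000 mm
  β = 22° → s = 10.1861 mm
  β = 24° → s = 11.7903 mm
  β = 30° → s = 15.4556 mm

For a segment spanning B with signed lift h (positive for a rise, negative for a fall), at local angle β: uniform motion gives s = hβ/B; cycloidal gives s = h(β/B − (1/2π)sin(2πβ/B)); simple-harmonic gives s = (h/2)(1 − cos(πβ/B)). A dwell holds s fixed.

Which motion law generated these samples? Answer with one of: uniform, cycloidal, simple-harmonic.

candidates at β/B = r: uniform s = h·r (linear in β); cycloidal s = h·(r − sin(2πr)/(2π)); simple-harmonic s = (h/2)(1 − cos(πr))
β=14°: printed 3.7611 | uniform 5.9500, cycloidal 3.7611, simple-harmonic 4.6411
β=20°: printed 8.5000 | uniform 8.5000, cycloidal 8.5000, simple-harmonic 8.5000
β=22°: printed 10.1861 | uniform 9.3500, cycloidal 10.1861, simple-harmonic 9.8297
β=24°: printed 11.7903 | uniform 10.2000, cycloidal 11.7903, simple-harmonic 11.1266
β=30°: printed 15.4556 | uniform 12.7500, cycloidal 15.4556, simple-harmonic 14.5104
only one law matches every sample → cycloidal

cycloidal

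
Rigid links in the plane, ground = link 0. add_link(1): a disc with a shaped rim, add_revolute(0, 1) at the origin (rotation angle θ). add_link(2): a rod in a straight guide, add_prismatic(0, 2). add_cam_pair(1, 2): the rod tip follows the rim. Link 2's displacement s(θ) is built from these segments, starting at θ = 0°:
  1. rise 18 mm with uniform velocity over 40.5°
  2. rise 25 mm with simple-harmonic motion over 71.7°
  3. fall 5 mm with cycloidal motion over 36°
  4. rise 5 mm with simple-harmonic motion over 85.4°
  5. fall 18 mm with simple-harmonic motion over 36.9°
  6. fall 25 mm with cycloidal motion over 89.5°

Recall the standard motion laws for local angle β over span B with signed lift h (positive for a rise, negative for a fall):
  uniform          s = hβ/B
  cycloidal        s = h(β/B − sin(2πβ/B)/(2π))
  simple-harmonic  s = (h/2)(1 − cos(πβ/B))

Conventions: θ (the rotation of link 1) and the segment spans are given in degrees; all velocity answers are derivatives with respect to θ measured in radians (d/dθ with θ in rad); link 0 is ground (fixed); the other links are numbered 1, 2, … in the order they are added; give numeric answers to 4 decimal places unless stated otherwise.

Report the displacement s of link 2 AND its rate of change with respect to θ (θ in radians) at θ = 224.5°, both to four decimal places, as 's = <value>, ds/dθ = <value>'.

segment 1 (0° to 40.5°, uniform, h = 18) is passed completely: s = 0.0000 + (18) = 18.0000
segment 2 (40.5° to 112.2°, simple-harmonic, h = 25) is passed completely: s = 18.0000 + (25) = 43.0000
segment 3 (112.2° to 148.2°, cycloidal, h = -5) is passed completely: s = 43.0000 + (-5) = 38.0000
θ = 224.5° falls in segment 4 (148.2° to 233.6°, simple-harmonic, h = 5): β = 224.5 − 148.2 = 76.3°, B = 85.4°; Δs = 5/2·(1 − cos(π·0.8934)) = 4.8612; s = 38.0000 + 4.8612 = 42.8612
velocity in seg [148.2°–233.6°] (simple-harmonic), θ in radians: β = 76.3° = 1.3317 rad, B = 85.4° = 1.4905 rad; ds/dθ = (πh/(2B)) sin(πβ/B) = (π·5/(2·1.4905)) sin(π·0.8934) = 1.731195 mm/rad

s = 42.8612, ds/dθ = 1.7312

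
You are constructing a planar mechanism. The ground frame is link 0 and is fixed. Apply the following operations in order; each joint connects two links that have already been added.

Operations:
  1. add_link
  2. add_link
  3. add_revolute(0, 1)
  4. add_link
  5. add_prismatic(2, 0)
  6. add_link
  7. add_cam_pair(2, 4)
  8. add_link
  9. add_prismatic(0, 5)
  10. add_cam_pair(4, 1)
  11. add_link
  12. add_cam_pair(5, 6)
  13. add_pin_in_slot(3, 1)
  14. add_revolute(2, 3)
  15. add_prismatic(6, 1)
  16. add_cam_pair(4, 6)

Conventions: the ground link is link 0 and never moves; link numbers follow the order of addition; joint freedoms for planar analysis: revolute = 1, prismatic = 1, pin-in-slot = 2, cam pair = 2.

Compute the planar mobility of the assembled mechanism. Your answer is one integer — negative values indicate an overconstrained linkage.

L=1 J1=0 J2=0
add link → L=2 J1=0 J2=0
add link → L=3 J1=0 J2=0
R@0,1 dof=1 J1 → L=3 J1=1 J2=0
add link → L=4 J1=1 J2=0
P@2,0 dof=1 J1 → L=4 J1=2 J2=0
add link → L=5 J1=2 J2=0
C@2,4 dof=2 J2 → L=5 J1=2 J2=1
add link → L=6 J1=2 J2=1
P@0,5 dof=1 J1 → L=6 J1=3 J2=1
C@4,1 dof=2 J2 → L=6 J1=3 J2=2
add link → L=7 J1=3 J2=2
C@5,6 dof=2 J2 → L=7 J1=3 J2=3
PS@3,1 dof=2 J2 → L=7 J1=3 J2=4
R@2,3 dof=1 J1 → L=7 J1=4 J2=4
P@6,1 dof=1 J1 → L=7 J1=5 J2=4
C@4,6 dof=2 J2 → L=7 J1=5 J2=5
M=3(L−1)−2J1−J2=3·6−2·5−5=3

M = 3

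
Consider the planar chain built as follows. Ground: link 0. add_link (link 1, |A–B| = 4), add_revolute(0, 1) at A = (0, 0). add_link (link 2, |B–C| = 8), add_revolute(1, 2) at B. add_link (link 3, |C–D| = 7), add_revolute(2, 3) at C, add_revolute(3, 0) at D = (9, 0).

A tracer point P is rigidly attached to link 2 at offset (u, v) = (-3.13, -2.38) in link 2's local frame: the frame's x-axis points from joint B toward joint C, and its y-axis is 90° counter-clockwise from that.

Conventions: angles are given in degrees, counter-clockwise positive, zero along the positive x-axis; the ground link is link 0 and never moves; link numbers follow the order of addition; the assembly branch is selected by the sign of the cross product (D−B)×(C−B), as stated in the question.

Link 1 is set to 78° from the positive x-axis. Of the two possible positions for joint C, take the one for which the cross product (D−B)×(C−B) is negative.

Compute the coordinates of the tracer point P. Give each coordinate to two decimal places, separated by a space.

A=(0,0), D=(9.00,0)
B = A + 4.00·(cos78°, sin78°) = (0.8316, 3.9126)
|BD| = 9.0571
circle(B,8.00) ∩ circle(D,7.00): a=5.3566, h=5.9419
  candidates: C₊=(8.2295,6.9575) cross=53.817; C₋=(3.0958,-3.7603) cross=-53.817
  branch - wants cross < 0 → take C=(3.0958,-3.7603) (cross=-53.817)
ex = (C−B)/|BC| = (0.2830,-0.9591); ey = (0.9591,0.2830)
P = B + -3.13·ex + -2.38·ey = (-2.3369,6.2410)

-2.34 6.24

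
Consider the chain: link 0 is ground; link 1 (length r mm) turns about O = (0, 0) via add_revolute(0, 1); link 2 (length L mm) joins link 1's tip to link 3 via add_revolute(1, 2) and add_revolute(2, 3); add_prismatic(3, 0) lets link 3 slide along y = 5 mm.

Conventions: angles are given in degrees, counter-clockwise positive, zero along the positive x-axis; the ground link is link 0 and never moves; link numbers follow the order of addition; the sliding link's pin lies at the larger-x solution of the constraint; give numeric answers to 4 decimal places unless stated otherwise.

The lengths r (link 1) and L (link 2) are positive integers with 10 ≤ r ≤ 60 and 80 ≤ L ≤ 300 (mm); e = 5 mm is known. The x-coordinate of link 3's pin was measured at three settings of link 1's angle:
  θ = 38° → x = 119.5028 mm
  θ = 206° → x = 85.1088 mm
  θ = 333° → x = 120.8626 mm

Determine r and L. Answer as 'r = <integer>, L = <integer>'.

constraint per measurement: (x − r cos θ)² + (r sin θ − e)² = L²
subtracting the θ₁ and θ₂ equations cancels the r² and L² terms:
r = (x₁² − x₂²) / (2[(x₁cos θ₁ + e sin θ₁) − (x₂cos θ₂ + e sin θ₂)]) = 20.0000 → r = 20
L² = (x₁ − r cos θ₁)² + (r sin θ₁ − e)² = 10816.0073 → L = 104.0000 → L = 104
check at θ₃=333°: x = 120.8626 (printed 120.8626) ✓

r = 20, L = 104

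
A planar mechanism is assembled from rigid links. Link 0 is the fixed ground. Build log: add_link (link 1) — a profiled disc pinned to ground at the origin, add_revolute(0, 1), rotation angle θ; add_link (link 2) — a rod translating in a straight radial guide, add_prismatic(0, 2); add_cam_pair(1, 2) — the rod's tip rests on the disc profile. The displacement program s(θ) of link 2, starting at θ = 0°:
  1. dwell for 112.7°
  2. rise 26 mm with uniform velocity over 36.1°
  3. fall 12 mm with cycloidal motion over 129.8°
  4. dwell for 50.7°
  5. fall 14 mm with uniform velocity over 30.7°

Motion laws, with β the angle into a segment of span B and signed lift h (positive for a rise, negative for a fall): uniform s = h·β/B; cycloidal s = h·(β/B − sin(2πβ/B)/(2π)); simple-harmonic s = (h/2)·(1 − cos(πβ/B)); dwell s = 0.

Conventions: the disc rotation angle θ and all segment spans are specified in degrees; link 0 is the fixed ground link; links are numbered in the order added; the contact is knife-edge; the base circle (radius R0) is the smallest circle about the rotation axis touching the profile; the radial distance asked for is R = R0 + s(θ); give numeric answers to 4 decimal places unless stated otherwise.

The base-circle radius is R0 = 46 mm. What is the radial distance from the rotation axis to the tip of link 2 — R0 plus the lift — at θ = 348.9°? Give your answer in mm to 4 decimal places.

seg 1 [0°–112.7°] dwell: s stays 0.0000
seg 2 [112.7°–148.8°] uniform, h=26: full span → s += 26 → s = 26.0000
seg 3 [148.8°–278.6°] cycloidal, h=-12: full span → s += -12 → s = 14.0000
seg 4 [278.6°–329.3°] dwell: s stays 14.0000
seg 5 [329.3°–360°] uniform, h=-14: θ=348.9° here. β=19.6, B=30.7. -14·19.6/30.7 = -8.9381 → s = 5.0619
R = R0 + s = 46 + 5.0619 = 51.0619

51.0619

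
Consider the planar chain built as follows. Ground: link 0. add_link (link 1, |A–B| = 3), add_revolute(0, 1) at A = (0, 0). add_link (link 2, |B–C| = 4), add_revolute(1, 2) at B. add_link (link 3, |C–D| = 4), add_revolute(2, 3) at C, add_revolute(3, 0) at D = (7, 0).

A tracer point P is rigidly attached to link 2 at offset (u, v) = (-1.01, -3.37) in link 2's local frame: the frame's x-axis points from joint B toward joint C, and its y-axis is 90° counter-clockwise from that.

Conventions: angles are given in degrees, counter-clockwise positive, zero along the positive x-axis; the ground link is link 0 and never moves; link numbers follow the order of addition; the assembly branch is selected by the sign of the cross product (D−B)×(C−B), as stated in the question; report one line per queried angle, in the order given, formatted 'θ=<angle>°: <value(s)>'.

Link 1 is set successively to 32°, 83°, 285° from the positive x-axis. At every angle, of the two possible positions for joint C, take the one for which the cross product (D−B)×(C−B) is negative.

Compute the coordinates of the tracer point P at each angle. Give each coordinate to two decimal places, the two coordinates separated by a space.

A=(0,0), D=(7.00,0)
θ=32°: B = A + 3.00·(cos32°, sin32°) = (2.5441, 1.5898)
θ=32°: |BD| = 4.7310
θ=32°: circle(B,4.00) ∩ circle(D,4.00): a=2.3655, h=3.2256
θ=32°:   candidates: C₊=(5.8560,3.8329) cross=15.260; C₋=(3.6882,-2.2432) cross=-15.260
θ=32°:   branch - wants cross < 0 → take C=(3.6882,-2.2432) (cross=-15.260)
θ=32°: ex = (C−B)/|BC| = (0.2860,-0.9582); ey = (0.9582,0.2860)
θ=32°: P = B + -1.01·ex + -3.37·ey = (-0.9739,1.5937)
θ=83°: B = A + 3.00·(cos83°, sin83°) = (0.3656, 2.9776)
θ=83°: |BD| = 7.2720
θ=83°: circle(B,4.00) ∩ circle(D,4.00): a=3.6360, h=1.6672
θ=83°:   candidates: C₊=(4.3655,3.0099) cross=12.124; C₋=(3.0001,-0.0322) cross=-12.124
θ=83°:   branch - wants cross < 0 → take C=(3.0001,-0.0322) (cross=-12.124)
θ=83°: ex = (C−B)/|BC| = (0.6586,-0.7525); ey = (0.7525,0.6586)
θ=83°: P = B + -1.01·ex + -3.37·ey = (-2.8354,1.5180)
θ=285°: B = A + 3.00·(cos285°, sin285°) = (0.7765, -2.8978)
θ=285°: |BD| = 6.8651
θ=285°: circle(B,4.00) ∩ circle(D,4.00): a=3.4326, h=2.0537
θ=285°:   candidates: C₊=(3.0214,0.4129) cross=14.099; C₋=(4.7551,-3.3106) cross=-14.099
θ=285°:   branch - wants cross < 0 → take C=(4.7551,-3.3106) (cross=-14.099)
θ=285°: ex = (C−B)/|BC| = (0.9947,-0.1032); ey = (0.1032,0.9947)
θ=285°: P = B + -1.01·ex + -3.37·ey = (-0.5760,-6.1455)

θ=32°: -0.97 1.59
θ=83°: -2.84 1.52
θ=285°: -0.58 -6.15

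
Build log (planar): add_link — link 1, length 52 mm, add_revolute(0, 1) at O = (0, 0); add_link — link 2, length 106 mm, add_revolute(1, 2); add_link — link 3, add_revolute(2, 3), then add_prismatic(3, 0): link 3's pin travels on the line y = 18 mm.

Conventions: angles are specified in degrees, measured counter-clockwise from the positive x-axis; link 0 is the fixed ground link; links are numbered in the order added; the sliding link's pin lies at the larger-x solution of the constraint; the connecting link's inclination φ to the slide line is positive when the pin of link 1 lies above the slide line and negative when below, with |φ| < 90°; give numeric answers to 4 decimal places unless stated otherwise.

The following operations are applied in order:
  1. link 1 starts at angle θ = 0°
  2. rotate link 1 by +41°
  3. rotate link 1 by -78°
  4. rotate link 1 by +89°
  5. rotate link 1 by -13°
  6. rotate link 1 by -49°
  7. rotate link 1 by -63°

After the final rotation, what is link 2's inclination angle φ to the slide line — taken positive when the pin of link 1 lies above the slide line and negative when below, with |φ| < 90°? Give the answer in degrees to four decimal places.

geometry: r = 52 mm, L = 106 mm, e = 18 mm; θ starts at 0°
rotate link 1 by +41°: θ ← 0° +41° = 41°
rotate link 1 by -78°: θ ← 41° -78° = -37°
rotate link 1 by +89°: θ ← -37° +89° = 52°
rotate link 1 by -13°: θ ← 52° -13° = 39°
rotate link 1 by -49°: θ ← 39° -49° = -10°
rotate link 1 by -63°: θ ← -10° -63° = -73°
h = r sin θ − e = -49.727847 − 18 = -67.727847
sin φ = h / L = -67.727847 / 106 = -0.63894196
φ = arcsin(-0.63894196) = -39.712969°

-39.7130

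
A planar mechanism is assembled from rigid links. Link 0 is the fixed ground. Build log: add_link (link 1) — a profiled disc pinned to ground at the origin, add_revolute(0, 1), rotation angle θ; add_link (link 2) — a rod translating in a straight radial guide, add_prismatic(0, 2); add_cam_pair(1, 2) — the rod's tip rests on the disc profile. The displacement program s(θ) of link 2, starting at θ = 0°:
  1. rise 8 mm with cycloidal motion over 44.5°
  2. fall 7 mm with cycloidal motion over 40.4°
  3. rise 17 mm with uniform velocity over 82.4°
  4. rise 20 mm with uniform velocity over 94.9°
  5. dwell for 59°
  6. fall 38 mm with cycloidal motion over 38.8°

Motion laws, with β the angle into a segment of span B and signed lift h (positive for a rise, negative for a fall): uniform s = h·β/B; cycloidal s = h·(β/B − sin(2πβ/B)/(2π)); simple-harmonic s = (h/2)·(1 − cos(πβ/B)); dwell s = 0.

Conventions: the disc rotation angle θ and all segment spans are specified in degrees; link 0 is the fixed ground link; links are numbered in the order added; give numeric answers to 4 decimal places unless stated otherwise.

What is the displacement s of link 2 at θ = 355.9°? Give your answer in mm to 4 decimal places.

seg 1 [0°–44.5°] cycloidal, h=8: full span → s += 8 → s = 8.0000
seg 2 [44.5°–84.9°] cycloidal, h=-7: full span → s += -7 → s = 1.0000
seg 3 [84.9°–167.3°] uniform, h=17: full span → s += 17 → s = 18.0000
seg 4 [167.3°–262.2°] uniform, h=20: full span → s += 20 → s = 38.0000
seg 5 [262.2°–321.2°] dwell: s stays 38.0000
seg 6 [321.2°–360°] cycloidal, h=-38: θ=355.9° here. β=34.7, B=38.8. -38·(0.8943 − sin(2π·0.8943)/(2π)) = -37.7114 → s = 0.2886

0.2886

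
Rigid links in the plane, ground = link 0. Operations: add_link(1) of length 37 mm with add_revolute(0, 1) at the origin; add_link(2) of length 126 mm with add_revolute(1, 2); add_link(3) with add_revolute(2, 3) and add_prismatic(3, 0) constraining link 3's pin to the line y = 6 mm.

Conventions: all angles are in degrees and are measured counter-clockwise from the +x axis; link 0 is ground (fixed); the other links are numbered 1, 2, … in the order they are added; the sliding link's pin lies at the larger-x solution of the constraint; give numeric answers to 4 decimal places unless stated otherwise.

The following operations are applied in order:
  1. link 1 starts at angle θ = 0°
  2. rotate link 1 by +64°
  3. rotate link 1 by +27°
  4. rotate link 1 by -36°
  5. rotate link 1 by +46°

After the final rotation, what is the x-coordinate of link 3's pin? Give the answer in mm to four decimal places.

geometry: r = 37 mm, L = 126 mm, e = 6 mm; θ starts at 0°
rotate link 1 by +64°: θ ← 0° +64° = 64°
rotate link 1 by +27°: θ ← 64° +27° = 91°
rotate link 1 by -36°: θ ← 91° -36° = 55°
rotate link 1 by +46°: θ ← 55° +46° = 101°
crank pin P = (r cos θ, r sin θ) = (-7.059933, 36.320206)
h = r sin θ − e = 36.320206 − 6 = 30.320206
x = r cos θ + √(L² − h²) = -7.059933 + 122.297527 = 115.237594

115.2376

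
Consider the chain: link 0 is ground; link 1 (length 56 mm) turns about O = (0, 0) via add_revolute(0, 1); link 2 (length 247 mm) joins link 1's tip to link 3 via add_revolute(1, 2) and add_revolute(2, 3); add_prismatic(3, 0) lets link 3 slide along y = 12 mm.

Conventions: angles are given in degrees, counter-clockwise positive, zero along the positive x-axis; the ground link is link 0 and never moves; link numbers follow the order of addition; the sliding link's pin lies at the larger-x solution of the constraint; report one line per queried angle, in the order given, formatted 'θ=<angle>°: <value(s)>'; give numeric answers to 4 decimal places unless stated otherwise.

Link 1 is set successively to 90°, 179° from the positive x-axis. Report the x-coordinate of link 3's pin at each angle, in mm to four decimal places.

geometry: r = 56 mm, L = 247 mm, e = 12 mm
θ=90°: crank pin P = (r cos θ, r sin θ) = (0.000000, 56.000000)
θ=90°: h = r sin θ − e = 56.000000 − 12 = 44.000000
θ=90°: x = r cos θ + √(L² − h²) = 0.000000 + 243.049378 = 243.049378
θ=179°: crank pin P = (r cos θ, r sin θ) = (-55.991471, 0.977335)
θ=179°: h = r sin θ − e = 0.977335 − 12 = -11.022665
θ=179°: x = r cos θ + √(L² − h²) = -55.991471 + 246.753928 = 190.762457

θ=90°: 243.0494
θ=179°: 190.7625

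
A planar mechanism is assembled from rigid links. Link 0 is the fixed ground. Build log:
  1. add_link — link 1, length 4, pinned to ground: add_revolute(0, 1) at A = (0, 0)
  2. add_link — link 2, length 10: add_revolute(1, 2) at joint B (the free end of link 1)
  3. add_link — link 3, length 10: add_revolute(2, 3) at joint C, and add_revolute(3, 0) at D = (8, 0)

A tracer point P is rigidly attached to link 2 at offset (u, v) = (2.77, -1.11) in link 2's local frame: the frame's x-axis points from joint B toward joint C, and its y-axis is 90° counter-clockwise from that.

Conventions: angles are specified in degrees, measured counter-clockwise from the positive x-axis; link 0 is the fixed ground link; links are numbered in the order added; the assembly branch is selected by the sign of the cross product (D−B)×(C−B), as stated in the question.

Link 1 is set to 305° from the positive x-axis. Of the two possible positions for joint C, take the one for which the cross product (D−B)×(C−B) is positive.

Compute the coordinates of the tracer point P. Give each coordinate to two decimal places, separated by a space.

A=(0,0), D=(8.00,0)
B = A + 4.00·(cos305°, sin305°) = (2.2943, -3.2766)
|BD| = 6.5796
circle(B,10.00) ∩ circle(D,10.00): a=3.2898, h=9.4434
  candidates: C₊=(0.4444,6.5508) cross=62.134; C₋=(9.8499,-9.8274) cross=-62.134
  branch + wants cross > 0 → take C=(0.4444,6.5508) (cross=62.134)
ex = (C−B)/|BC| = (-0.1850,0.9827); ey = (-0.9827,-0.1850)
P = B + 2.77·ex + -1.11·ey = (2.8727,-0.3491)

2.87 -0.35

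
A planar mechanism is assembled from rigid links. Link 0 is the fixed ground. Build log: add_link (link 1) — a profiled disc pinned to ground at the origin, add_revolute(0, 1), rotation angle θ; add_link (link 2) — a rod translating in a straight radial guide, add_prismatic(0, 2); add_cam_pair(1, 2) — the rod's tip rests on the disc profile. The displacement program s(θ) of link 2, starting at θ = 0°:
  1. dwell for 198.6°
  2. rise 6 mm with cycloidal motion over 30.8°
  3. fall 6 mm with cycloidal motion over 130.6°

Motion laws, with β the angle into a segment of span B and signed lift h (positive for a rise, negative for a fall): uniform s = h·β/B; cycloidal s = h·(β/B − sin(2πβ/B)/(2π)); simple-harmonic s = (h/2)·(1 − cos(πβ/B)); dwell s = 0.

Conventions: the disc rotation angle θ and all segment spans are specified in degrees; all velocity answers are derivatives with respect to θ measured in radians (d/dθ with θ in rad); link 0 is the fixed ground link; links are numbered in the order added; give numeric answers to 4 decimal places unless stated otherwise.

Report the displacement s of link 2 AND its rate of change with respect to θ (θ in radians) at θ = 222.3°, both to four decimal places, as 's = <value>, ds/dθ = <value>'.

seg 1 [0°–198.6°] dwell: s stays 0.0000
seg 2 [198.6°–229.4°] cycloidal, h=6: θ=222.3° here. β=23.7, B=30.8. 6·(0.7695 − sin(2π·0.7695)/(2π)) = 5.5647 → s = 5.5647
velocity in seg [198.6°–229.4°] (cycloidal), θ in radians: β = 23.7° = 0.4136 rad, B = 30.8° = 0.5376 rad; ds/dθ = (h/B)(1 − cos(2πβ/B)) = (6/0.5376)(1 − cos(2π·0.7695)) = 9.798758 mm/rad

s = 5.5647, ds/dθ = 9.7988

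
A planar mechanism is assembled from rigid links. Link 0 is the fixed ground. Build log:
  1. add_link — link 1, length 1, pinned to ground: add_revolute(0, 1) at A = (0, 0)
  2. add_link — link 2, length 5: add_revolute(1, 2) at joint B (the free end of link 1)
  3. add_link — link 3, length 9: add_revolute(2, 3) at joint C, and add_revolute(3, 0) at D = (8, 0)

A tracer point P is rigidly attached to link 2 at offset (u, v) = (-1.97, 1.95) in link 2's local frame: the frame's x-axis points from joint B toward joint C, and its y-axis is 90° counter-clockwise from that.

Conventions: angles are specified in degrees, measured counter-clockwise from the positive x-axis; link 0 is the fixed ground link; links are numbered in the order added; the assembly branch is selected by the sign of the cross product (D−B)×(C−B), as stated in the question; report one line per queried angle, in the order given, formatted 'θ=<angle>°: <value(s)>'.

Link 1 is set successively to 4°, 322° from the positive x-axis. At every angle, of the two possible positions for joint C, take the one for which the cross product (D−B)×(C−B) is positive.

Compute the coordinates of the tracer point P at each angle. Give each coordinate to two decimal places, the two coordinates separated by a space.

A=(0,0), D=(8.00,0)
θ=4°: B = A + 1.00·(cos4°, sin4°) = (0.9976, 0.0698)
θ=4°: |BD| = 7.0028
θ=4°: circle(B,5.00) ∩ circle(D,9.00): a=-0.4970, h=4.9752
θ=4°:   candidates: C₊=(0.5501,5.0497) cross=34.840; C₋=(0.4510,-4.9003) cross=-34.840
θ=4°:   branch + wants cross > 0 → take C=(0.5501,5.0497) (cross=34.840)
θ=4°: ex = (C−B)/|BC| = (-0.0895,0.9960); ey = (-0.9960,-0.0895)
θ=4°: P = B + -1.97·ex + 1.95·ey = (-0.7683,-2.0668)
θ=322°: B = A + 1.00·(cos322°, sin322°) = (0.7880, -0.6157)
θ=322°: |BD| = 7.2382
θ=322°: circle(B,5.00) ∩ circle(D,9.00): a=-0.2492, h=4.9938
θ=322°:   candidates: C₊=(0.1149,4.3388) cross=36.146; C₋=(0.9644,-5.6125) cross=-36.146
θ=322°:   branch + wants cross > 0 → take C=(0.1149,4.3388) (cross=36.146)
θ=322°: ex = (C−B)/|BC| = (-0.1346,0.9909); ey = (-0.9909,-0.1346)
θ=322°: P = B + -1.97·ex + 1.95·ey = (-0.8790,-2.8302)

θ=4°: -0.77 -2.07
θ=322°: -0.88 -2.83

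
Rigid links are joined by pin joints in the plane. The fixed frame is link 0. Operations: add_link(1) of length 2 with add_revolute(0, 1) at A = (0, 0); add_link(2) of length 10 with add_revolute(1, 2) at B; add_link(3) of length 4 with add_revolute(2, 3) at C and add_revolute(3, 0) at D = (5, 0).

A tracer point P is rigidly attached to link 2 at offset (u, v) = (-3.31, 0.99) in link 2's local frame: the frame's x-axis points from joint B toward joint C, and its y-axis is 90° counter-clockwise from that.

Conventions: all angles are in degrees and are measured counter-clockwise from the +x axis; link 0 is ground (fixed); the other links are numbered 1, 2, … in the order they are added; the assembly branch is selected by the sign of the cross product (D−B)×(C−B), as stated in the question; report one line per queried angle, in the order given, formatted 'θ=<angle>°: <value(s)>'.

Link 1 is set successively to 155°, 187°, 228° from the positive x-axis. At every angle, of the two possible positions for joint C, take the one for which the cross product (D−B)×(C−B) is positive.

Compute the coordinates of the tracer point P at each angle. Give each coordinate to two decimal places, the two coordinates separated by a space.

A=(0,0), D=(5.00,0)
θ=155°: B = A + 2.00·(cos155°, sin155°) = (-1.8126, 0.8452)
θ=155°: |BD| = 6.8648
θ=155°: circle(B,10.00) ∩ circle(D,4.00): a=9.5505, h=2.9643
θ=155°:   candidates: C₊=(8.0302,2.6111) cross=20.349; C₋=(7.3003,-3.2724) cross=-20.349
θ=155°:   branch + wants cross > 0 → take C=(8.0302,2.6111) (cross=20.349)
θ=155°: ex = (C−B)/|BC| = (0.9843,0.1766); ey = (-0.1766,0.9843)
θ=155°: P = B + -3.31·ex + 0.99·ey = (-5.2454,1.2352)
θ=187°: B = A + 2.00·(cos187°, sin187°) = (-1.9851, -0.2437)
θ=187°: |BD| = 6.9893
θ=187°: circle(B,10.00) ∩ circle(D,4.00): a=9.5038, h=3.1109
θ=187°:   candidates: C₊=(7.4045,3.1966) cross=21.743; C₋=(7.6214,-3.0213) cross=-21.743
θ=187°:   branch + wants cross > 0 → take C=(7.4045,3.1966) (cross=21.743)
θ=187°: ex = (C−B)/|BC| = (0.9390,0.3440); ey = (-0.3440,0.9390)
θ=187°: P = B + -3.31·ex + 0.99·ey = (-5.4336,-0.4529)
θ=228°: B = A + 2.00·(cos228°, sin228°) = (-1.3383, -1.4863)
θ=228°: |BD| = 6.5102
θ=228°: circle(B,10.00) ∩ circle(D,4.00): a=9.7065, h=2.4049
θ=228°:   candidates: C₊=(7.5629,3.0711) cross=15.656; C₋=(8.6610,-1.6117) cross=-15.656
θ=228°:   branch + wants cross > 0 → take C=(7.5629,3.0711) (cross=15.656)
θ=228°: ex = (C−B)/|BC| = (0.8901,0.4557); ey = (-0.4557,0.8901)
θ=228°: P = B + -3.31·ex + 0.99·ey = (-4.7357,-2.1136)

θ=155°: -5.25 1.24
θ=187°: -5.43 -0.45
θ=228°: -4.74 -2.11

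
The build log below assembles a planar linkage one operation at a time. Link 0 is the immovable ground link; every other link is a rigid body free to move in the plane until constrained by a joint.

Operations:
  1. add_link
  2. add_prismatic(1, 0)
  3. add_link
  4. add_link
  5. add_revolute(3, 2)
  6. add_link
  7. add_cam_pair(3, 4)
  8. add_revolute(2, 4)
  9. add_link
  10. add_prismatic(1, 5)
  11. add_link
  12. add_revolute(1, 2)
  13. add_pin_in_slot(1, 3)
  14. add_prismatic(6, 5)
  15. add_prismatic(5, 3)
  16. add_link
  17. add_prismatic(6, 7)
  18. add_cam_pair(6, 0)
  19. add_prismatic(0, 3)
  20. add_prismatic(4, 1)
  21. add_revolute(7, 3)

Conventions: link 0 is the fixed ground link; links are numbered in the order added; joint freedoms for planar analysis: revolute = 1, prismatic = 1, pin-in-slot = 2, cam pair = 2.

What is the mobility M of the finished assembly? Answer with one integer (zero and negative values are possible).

L=1 J1=0 J2=0
add link → L=2 J1=0 J2=0
P@1,0 dof=1 J1 → L=2 J1=1 J2=0
add link → L=3 J1=1 J2=0
add link → L=4 J1=1 J2=0
R@3,2 dof=1 J1 → L=4 J1=2 J2=0
add link → L=5 J1=2 J2=0
C@3,4 dof=2 J2 → L=5 J1=2 J2=1
R@2,4 dof=1 J1 → L=5 J1=3 J2=1
add link → L=6 J1=3 J2=1
P@1,5 dof=1 J1 → L=6 J1=4 J2=1
add link → L=7 J1=4 J2=1
R@1,2 dof=1 J1 → L=7 J1=5 J2=1
PS@1,3 dof=2 J2 → L=7 J1=5 J2=2
P@6,5 dof=1 J1 → L=7 J1=6 J2=2
P@5,3 dof=1 J1 → L=7 J1=7 J2=2
add link → L=8 J1=7 J2=2
P@6,7 dof=1 J1 → L=8 J1=8 J2=2
C@6,0 dof=2 J2 → L=8 J1=8 J2=3
P@0,3 dof=1 J1 → L=8 J1=9 J2=3
P@4,1 dof=1 J1 → L=8 J1=10 J2=3
R@7,3 dof=1 J1 → L=8 J1=11 J2=3
M=3(L−1)−2J1−J2=3·7−2·11−3=-4

M = -4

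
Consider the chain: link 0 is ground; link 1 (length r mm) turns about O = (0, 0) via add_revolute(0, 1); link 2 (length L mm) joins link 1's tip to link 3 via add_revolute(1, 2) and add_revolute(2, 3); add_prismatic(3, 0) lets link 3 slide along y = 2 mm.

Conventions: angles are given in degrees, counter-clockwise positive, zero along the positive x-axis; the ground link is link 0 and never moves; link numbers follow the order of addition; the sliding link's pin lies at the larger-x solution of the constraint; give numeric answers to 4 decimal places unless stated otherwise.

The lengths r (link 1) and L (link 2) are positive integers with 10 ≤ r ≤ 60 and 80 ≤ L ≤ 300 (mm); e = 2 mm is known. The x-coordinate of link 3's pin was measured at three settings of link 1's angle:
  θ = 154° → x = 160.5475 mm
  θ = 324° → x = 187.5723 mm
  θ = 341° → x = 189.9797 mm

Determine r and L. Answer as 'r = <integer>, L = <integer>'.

constraint per measurement: (x − r cos θ)² + (r sin θ − e)² = L²
subtracting the θ₁ and θ₂ equations cancels the r² and L² terms:
r = (x₁² − x₂²) / (2[(x₁cos θ₁ + e sin θ₁) − (x₂cos θ₂ + e sin θ₂)]) = 16.0000 → r = 16
L² = (x₁ − r cos θ₁)² + (r sin θ₁ − e)² = 30625.0164 → L = 175.0000 → L = 175
check at θ₃=341°: x = 189.9797 (printed 189.9797) ✓

r = 16, L = 175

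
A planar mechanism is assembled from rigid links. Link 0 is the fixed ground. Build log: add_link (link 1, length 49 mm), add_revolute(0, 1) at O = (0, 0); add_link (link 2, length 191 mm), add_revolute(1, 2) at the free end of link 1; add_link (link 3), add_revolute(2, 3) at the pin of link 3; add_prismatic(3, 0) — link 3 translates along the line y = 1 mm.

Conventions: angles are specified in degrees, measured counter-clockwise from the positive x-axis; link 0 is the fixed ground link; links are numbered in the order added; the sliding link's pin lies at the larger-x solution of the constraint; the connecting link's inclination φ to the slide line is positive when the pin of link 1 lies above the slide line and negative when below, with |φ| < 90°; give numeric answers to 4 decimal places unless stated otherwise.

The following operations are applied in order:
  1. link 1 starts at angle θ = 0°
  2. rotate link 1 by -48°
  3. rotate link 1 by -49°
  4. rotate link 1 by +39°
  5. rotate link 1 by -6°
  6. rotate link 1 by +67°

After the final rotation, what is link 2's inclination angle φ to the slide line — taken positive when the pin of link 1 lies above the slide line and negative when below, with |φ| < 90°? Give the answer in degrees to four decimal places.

geometry: r = 49 mm, L = 191 mm, e = 1 mm; θ starts at 0°
rotate link 1 by -48°: θ ← 0° -48° = -48°
rotate link 1 by -49°: θ ← -48° -49° = -97°
rotate link 1 by +39°: θ ← -97° +39° = -58°
rotate link 1 by -6°: θ ← -58° -6° = -64°
rotate link 1 by +67°: θ ← -64° +67° = 3°
h = r sin θ − e = 2.564462 − 1 = 1.564462
sin φ = h / L = 1.564462 / 191 = 0.00819090
φ = arcsin(0.00819090) = 0.469309°

0.4693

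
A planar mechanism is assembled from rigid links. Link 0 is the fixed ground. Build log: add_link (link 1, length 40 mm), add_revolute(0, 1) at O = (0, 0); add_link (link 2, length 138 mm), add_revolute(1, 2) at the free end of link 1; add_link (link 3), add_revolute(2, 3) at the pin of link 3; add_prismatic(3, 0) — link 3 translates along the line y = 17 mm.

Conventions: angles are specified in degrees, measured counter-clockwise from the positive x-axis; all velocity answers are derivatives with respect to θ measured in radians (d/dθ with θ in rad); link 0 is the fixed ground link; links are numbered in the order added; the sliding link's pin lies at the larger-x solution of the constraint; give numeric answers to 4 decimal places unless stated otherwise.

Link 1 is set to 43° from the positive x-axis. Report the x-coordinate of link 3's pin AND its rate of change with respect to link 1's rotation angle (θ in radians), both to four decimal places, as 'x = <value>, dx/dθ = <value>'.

geometry: r = 40 mm, L = 138 mm, e = 17 mm
crank pin P = (r cos θ, r sin θ) = (29.254148, 27.279934)
h = r sin θ − e = 27.279934 − 17 = 10.279934
x = r cos θ + √(L² − h²) = 29.254148 + 137.616579 = 166.870728
dx/dθ = −r sin θ − h·r cos θ/√(L² − h²) (θ in radians; h = 10.279934) = -29.465214

x = 166.8707, dx/dθ = -29.4652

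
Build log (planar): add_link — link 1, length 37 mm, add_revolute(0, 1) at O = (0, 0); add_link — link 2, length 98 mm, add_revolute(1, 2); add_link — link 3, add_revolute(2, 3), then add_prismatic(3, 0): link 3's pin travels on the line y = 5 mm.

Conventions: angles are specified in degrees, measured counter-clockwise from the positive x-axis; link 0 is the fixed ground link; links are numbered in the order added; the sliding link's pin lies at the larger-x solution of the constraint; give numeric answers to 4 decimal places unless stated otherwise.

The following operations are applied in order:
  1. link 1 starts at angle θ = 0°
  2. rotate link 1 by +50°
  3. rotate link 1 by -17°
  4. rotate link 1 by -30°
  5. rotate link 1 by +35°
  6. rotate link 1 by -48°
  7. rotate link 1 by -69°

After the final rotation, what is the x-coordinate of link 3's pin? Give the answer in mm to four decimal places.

geometry: r = 37 mm, L = 98 mm, e = 5 mm; θ starts at 0°
rotate link 1 by +50°: θ ← 0° +50° = 50°
rotate link 1 by -17°: θ ← 50° -17° = 33°
rotate link 1 by -30°: θ ← 33° -30° = 3°
rotate link 1 by +35°: θ ← 3° +35° = 38°
rotate link 1 by -48°: θ ← 38° -48° = -10°
rotate link 1 by -69°: θ ← -10° -69° = -79°
crank pin P = (r cos θ, r sin θ) = (7.059933, -36.320206)
h = r sin θ − e = -36.320206 − 5 = -41.320206
x = r cos θ + √(L² − h²) = 7.059933 + 88.863044 = 95.922977

95.9230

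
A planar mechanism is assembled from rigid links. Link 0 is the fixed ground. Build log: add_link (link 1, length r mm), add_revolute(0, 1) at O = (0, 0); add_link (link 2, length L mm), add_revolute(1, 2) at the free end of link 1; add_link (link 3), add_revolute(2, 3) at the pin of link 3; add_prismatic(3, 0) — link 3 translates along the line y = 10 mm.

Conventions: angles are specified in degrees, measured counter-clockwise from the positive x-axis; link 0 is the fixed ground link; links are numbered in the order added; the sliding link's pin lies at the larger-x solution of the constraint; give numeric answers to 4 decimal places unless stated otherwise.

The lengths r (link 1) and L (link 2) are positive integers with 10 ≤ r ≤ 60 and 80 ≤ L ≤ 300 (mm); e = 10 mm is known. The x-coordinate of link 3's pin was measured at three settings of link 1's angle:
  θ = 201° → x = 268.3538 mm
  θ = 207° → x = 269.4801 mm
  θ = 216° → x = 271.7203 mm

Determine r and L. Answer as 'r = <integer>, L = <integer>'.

constraint per measurement: (x − r cos θ)² + (r sin θ − e)² = L²
subtracting the θ₁ and θ₂ equations cancels the r² and L² terms:
r = (x₁² − x₂²) / (2[(x₁cos θ₁ + e sin θ₁) − (x₂cos θ₂ + e sin θ₂)]) = 31.9998 → r = 32
L² = (x₁ − r cos θ₁)² + (r sin θ₁ − e)² = 89401.0282 → L = 299.0000 → L = 299
check at θ₃=216°: x = 271.7203 (printed 271.7203) ✓

r = 32, L = 299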